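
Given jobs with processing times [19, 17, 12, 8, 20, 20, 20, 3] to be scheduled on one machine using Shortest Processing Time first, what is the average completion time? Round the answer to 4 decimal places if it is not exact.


Sort jobs by processing time (SPT order): [3, 8, 12, 17, 19, 20, 20, 20]
Compute completion times sequentially:
  Job 1: processing = 3, completes at 3
  Job 2: processing = 8, completes at 11
  Job 3: processing = 12, completes at 23
  Job 4: processing = 17, completes at 40
  Job 5: processing = 19, completes at 59
  Job 6: processing = 20, completes at 79
  Job 7: processing = 20, completes at 99
  Job 8: processing = 20, completes at 119
Sum of completion times = 433
Average completion time = 433/8 = 54.125

54.125


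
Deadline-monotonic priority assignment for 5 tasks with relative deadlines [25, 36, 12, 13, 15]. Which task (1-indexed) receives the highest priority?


Sort tasks by relative deadline (ascending):
  Task 3: deadline = 12
  Task 4: deadline = 13
  Task 5: deadline = 15
  Task 1: deadline = 25
  Task 2: deadline = 36
Priority order (highest first): [3, 4, 5, 1, 2]
Highest priority task = 3

3


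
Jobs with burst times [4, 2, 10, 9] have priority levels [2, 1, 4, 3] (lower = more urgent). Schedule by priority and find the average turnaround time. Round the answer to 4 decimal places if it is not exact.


Sort by priority (ascending = highest first):
Order: [(1, 2), (2, 4), (3, 9), (4, 10)]
Completion times:
  Priority 1, burst=2, C=2
  Priority 2, burst=4, C=6
  Priority 3, burst=9, C=15
  Priority 4, burst=10, C=25
Average turnaround = 48/4 = 12.0

12.0


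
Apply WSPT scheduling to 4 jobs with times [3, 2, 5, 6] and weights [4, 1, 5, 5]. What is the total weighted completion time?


Compute p/w ratios and sort ascending (WSPT): [(3, 4), (5, 5), (6, 5), (2, 1)]
Compute weighted completion times:
  Job (p=3,w=4): C=3, w*C=4*3=12
  Job (p=5,w=5): C=8, w*C=5*8=40
  Job (p=6,w=5): C=14, w*C=5*14=70
  Job (p=2,w=1): C=16, w*C=1*16=16
Total weighted completion time = 138

138


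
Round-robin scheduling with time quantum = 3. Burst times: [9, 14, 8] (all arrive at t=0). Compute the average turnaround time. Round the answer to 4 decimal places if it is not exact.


Time quantum = 3
Execution trace:
  J1 runs 3 units, time = 3
  J2 runs 3 units, time = 6
  J3 runs 3 units, time = 9
  J1 runs 3 units, time = 12
  J2 runs 3 units, time = 15
  J3 runs 3 units, time = 18
  J1 runs 3 units, time = 21
  J2 runs 3 units, time = 24
  J3 runs 2 units, time = 26
  J2 runs 3 units, time = 29
  J2 runs 2 units, time = 31
Finish times: [21, 31, 26]
Average turnaround = 78/3 = 26.0

26.0


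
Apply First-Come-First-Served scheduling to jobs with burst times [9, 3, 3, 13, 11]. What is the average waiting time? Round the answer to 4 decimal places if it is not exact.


FCFS order (as given): [9, 3, 3, 13, 11]
Waiting times:
  Job 1: wait = 0
  Job 2: wait = 9
  Job 3: wait = 12
  Job 4: wait = 15
  Job 5: wait = 28
Sum of waiting times = 64
Average waiting time = 64/5 = 12.8

12.8


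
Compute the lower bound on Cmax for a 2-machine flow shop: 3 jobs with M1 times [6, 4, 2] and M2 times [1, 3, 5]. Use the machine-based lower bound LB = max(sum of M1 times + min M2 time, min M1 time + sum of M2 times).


LB1 = sum(M1 times) + min(M2 times) = 12 + 1 = 13
LB2 = min(M1 times) + sum(M2 times) = 2 + 9 = 11
Lower bound = max(LB1, LB2) = max(13, 11) = 13

13


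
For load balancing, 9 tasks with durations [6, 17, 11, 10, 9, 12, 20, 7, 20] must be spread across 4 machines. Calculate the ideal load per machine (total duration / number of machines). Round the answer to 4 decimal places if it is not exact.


Total processing time = 6 + 17 + 11 + 10 + 9 + 12 + 20 + 7 + 20 = 112
Number of machines = 4
Ideal balanced load = 112 / 4 = 28.0

28.0


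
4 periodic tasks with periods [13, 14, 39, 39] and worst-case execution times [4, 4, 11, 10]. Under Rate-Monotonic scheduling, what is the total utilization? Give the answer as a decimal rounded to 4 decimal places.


Compute individual utilizations (exact fractions):
  Task 1: C/T = 4/13 (approx. 0.3077)
  Task 2: C/T = 4/14 = 2/7 (approx. 0.2857)
  Task 3: C/T = 11/39 (approx. 0.2821)
  Task 4: C/T = 10/39 (approx. 0.2564)
Total utilization U = 4/13 + 2/7 + 11/39 + 10/39 = 103/91
Rounded to 4 decimal places: U = 1.1319
RM (Liu & Layland) bound for 4 tasks = 0.756828; compare with U = 103/91 (approx. 1.131868)
U > 1, so the task set is not schedulable (processor overloaded).

1.1319


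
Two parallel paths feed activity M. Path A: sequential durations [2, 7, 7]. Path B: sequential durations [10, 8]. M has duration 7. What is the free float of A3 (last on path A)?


ES(A3) = sum of predecessors on chain A = 9
EF(A3) = ES + duration = 9 + 7 = 16
Successor of A3 is M. ES(M) = max(sum(A), sum(B)) = max(16, 18) = 18
Free float = ES(successor) - EF(current) = 18 - 16 = 2

2


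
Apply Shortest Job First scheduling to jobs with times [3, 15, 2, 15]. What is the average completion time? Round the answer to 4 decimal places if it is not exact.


SJF order (ascending): [2, 3, 15, 15]
Completion times:
  Job 1: burst=2, C=2
  Job 2: burst=3, C=5
  Job 3: burst=15, C=20
  Job 4: burst=15, C=35
Average completion = 62/4 = 15.5

15.5


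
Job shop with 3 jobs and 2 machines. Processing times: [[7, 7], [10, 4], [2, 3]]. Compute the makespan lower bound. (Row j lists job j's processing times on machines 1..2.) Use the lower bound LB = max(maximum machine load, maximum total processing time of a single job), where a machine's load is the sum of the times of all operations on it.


Machine loads:
  Machine 1: 7 + 10 + 2 = 19
  Machine 2: 7 + 4 + 3 = 14
Max machine load = 19
Job totals:
  Job 1: 14
  Job 2: 14
  Job 3: 5
Max job total = 14
Lower bound = max(19, 14) = 19

19


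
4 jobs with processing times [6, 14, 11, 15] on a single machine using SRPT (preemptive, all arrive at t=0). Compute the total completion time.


Since all jobs arrive at t=0, SRPT equals SPT ordering.
SPT order: [6, 11, 14, 15]
Completion times:
  Job 1: p=6, C=6
  Job 2: p=11, C=17
  Job 3: p=14, C=31
  Job 4: p=15, C=46
Total completion time = 6 + 17 + 31 + 46 = 100

100


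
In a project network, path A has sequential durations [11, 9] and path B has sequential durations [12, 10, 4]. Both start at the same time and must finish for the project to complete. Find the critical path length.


Path A total = 11 + 9 = 20
Path B total = 12 + 10 + 4 = 26
Critical path = longest path = max(20, 26) = 26

26


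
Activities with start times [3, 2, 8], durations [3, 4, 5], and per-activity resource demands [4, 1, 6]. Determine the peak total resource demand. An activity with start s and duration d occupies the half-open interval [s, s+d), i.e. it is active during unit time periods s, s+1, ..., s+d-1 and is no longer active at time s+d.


Each activity i is active on [start_i, start_i + duration_i).
Compute total resource usage per time slot:
  t=0: active resources = [], total = 0
  t=1: active resources = [], total = 0
  t=2: active resources = [1], total = 1
  t=3: active resources = [4, 1], total = 5
  t=4: active resources = [4, 1], total = 5
  t=5: active resources = [4, 1], total = 5
  t=6: active resources = [], total = 0
  t=7: active resources = [], total = 0
  t=8: active resources = [6], total = 6
  t=9: active resources = [6], total = 6
  t=10: active resources = [6], total = 6
  t=11: active resources = [6], total = 6
  t=12: active resources = [6], total = 6
Peak resource demand = 6

6


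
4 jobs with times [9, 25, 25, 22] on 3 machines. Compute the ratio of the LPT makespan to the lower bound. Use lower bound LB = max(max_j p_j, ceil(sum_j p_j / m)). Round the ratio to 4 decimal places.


LPT order: [25, 25, 22, 9]
Machine loads after assignment: [25, 25, 31]
LPT makespan = 31
Lower bound = max(max_job, ceil(total/3)) = max(25, 27) = 27
Ratio = 31 / 27 = 1.1481

1.1481


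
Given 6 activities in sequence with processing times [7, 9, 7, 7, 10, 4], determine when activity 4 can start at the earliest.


Activity 4 starts after activities 1 through 3 complete.
Predecessor durations: [7, 9, 7]
ES = 7 + 9 + 7 = 23

23


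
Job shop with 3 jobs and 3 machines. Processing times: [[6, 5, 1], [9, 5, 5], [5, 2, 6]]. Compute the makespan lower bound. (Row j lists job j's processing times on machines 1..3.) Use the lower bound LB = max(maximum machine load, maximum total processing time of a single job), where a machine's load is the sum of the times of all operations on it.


Machine loads:
  Machine 1: 6 + 9 + 5 = 20
  Machine 2: 5 + 5 + 2 = 12
  Machine 3: 1 + 5 + 6 = 12
Max machine load = 20
Job totals:
  Job 1: 12
  Job 2: 19
  Job 3: 13
Max job total = 19
Lower bound = max(20, 19) = 20

20


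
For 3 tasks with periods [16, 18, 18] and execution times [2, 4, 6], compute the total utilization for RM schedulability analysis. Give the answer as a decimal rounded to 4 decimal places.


Compute individual utilizations (exact fractions):
  Task 1: C/T = 2/16 = 1/8 (approx. 0.125)
  Task 2: C/T = 4/18 = 2/9 (approx. 0.2222)
  Task 3: C/T = 6/18 = 1/3 (approx. 0.3333)
Total utilization U = 1/8 + 2/9 + 1/3 = 49/72
Rounded to 4 decimal places: U = 0.6806
RM (Liu & Layland) bound for 3 tasks = 0.779763; compare with U = 49/72 (approx. 0.680556)
U <= bound, so schedulable by RM sufficient condition.

0.6806


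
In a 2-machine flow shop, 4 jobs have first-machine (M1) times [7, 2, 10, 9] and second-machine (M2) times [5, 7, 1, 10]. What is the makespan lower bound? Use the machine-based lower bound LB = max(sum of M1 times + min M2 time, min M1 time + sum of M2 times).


LB1 = sum(M1 times) + min(M2 times) = 28 + 1 = 29
LB2 = min(M1 times) + sum(M2 times) = 2 + 23 = 25
Lower bound = max(LB1, LB2) = max(29, 25) = 29

29


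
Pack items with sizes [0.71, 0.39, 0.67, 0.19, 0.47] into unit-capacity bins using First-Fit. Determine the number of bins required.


Place items sequentially using First-Fit:
  Item 0.71 -> new Bin 1
  Item 0.39 -> new Bin 2
  Item 0.67 -> new Bin 3
  Item 0.19 -> Bin 1 (now 0.9)
  Item 0.47 -> Bin 2 (now 0.86)
Total bins used = 3

3


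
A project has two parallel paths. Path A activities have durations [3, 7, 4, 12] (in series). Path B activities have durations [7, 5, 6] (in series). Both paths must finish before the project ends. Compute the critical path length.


Path A total = 3 + 7 + 4 + 12 = 26
Path B total = 7 + 5 + 6 = 18
Critical path = longest path = max(26, 18) = 26

26


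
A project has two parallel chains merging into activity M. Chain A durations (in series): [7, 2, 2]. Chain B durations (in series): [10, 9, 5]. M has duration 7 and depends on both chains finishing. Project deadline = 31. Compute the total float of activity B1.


Forward pass: ES(B1) = sum of predecessors on chain B = 0
EF = ES + duration = 0 + 10 = 10
Backward pass: LF(M) = deadline = 31; LS(M) = 31 - 7 = 24
LF(B1) = LS(M) - sum(successors on chain B) = 24 - 14 = 10
LS = LF - duration = 10 - 10 = 0
Total float = LS - ES = 0 - 0 = 0

0


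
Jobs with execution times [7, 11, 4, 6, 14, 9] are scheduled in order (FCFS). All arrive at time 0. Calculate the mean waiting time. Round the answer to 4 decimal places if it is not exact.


FCFS order (as given): [7, 11, 4, 6, 14, 9]
Waiting times:
  Job 1: wait = 0
  Job 2: wait = 7
  Job 3: wait = 18
  Job 4: wait = 22
  Job 5: wait = 28
  Job 6: wait = 42
Sum of waiting times = 117
Average waiting time = 117/6 = 19.5

19.5


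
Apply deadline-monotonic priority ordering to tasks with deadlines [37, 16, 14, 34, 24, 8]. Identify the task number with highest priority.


Sort tasks by relative deadline (ascending):
  Task 6: deadline = 8
  Task 3: deadline = 14
  Task 2: deadline = 16
  Task 5: deadline = 24
  Task 4: deadline = 34
  Task 1: deadline = 37
Priority order (highest first): [6, 3, 2, 5, 4, 1]
Highest priority task = 6

6


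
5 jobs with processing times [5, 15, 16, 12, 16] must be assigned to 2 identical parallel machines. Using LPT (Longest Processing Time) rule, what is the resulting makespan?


Sort jobs in decreasing order (LPT): [16, 16, 15, 12, 5]
Assign each job to the least loaded machine:
  Machine 1: jobs [16, 15], load = 31
  Machine 2: jobs [16, 12, 5], load = 33
Makespan = max load = 33

33


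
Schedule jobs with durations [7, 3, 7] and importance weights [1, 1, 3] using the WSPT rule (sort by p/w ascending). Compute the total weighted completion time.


Compute p/w ratios and sort ascending (WSPT): [(7, 3), (3, 1), (7, 1)]
Compute weighted completion times:
  Job (p=7,w=3): C=7, w*C=3*7=21
  Job (p=3,w=1): C=10, w*C=1*10=10
  Job (p=7,w=1): C=17, w*C=1*17=17
Total weighted completion time = 48

48


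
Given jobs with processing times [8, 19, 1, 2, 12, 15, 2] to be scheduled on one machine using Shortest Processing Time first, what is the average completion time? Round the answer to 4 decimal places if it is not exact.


Sort jobs by processing time (SPT order): [1, 2, 2, 8, 12, 15, 19]
Compute completion times sequentially:
  Job 1: processing = 1, completes at 1
  Job 2: processing = 2, completes at 3
  Job 3: processing = 2, completes at 5
  Job 4: processing = 8, completes at 13
  Job 5: processing = 12, completes at 25
  Job 6: processing = 15, completes at 40
  Job 7: processing = 19, completes at 59
Sum of completion times = 146
Average completion time = 146/7 = 20.8571

20.8571


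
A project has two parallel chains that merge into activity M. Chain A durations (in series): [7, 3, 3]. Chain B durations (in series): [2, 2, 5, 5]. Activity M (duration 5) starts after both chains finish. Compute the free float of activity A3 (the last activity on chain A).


ES(A3) = sum of predecessors on chain A = 10
EF(A3) = ES + duration = 10 + 3 = 13
Successor of A3 is M. ES(M) = max(sum(A), sum(B)) = max(13, 14) = 14
Free float = ES(successor) - EF(current) = 14 - 13 = 1

1


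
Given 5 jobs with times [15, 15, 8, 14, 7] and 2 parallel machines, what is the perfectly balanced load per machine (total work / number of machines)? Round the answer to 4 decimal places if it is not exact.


Total processing time = 15 + 15 + 8 + 14 + 7 = 59
Number of machines = 2
Ideal balanced load = 59 / 2 = 29.5

29.5


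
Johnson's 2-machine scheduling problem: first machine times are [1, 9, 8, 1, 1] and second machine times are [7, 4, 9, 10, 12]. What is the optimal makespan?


Apply Johnson's rule:
  Group 1 (a <= b): [(1, 1, 7), (4, 1, 10), (5, 1, 12), (3, 8, 9)]
  Group 2 (a > b): [(2, 9, 4)]
Optimal job order: [1, 4, 5, 3, 2]
Schedule:
  Job 1: M1 done at 1, M2 done at 8
  Job 4: M1 done at 2, M2 done at 18
  Job 5: M1 done at 3, M2 done at 30
  Job 3: M1 done at 11, M2 done at 39
  Job 2: M1 done at 20, M2 done at 43
Makespan = 43

43


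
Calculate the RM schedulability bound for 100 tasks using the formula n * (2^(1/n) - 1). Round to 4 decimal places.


Compute 2^(1/100) = 1.0069555501
Subtract 1: 1.0069555501 - 1 = 0.0069555501
Multiply by n: 100 * 0.0069555501 = 0.6955550100
Round to 4 dp: 0.6956

0.6956


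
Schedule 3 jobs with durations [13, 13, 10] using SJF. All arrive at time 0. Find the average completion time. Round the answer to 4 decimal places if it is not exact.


SJF order (ascending): [10, 13, 13]
Completion times:
  Job 1: burst=10, C=10
  Job 2: burst=13, C=23
  Job 3: burst=13, C=36
Average completion = 69/3 = 23.0

23.0


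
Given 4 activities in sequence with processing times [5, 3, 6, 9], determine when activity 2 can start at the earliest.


Activity 2 starts after activities 1 through 1 complete.
Predecessor durations: [5]
ES = 5 = 5

5


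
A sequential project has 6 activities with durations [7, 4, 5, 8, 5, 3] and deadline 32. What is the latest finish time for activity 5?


LF(activity 5) = deadline - sum of successor durations
Successors: activities 6 through 6 with durations [3]
Sum of successor durations = 3
LF = 32 - 3 = 29

29


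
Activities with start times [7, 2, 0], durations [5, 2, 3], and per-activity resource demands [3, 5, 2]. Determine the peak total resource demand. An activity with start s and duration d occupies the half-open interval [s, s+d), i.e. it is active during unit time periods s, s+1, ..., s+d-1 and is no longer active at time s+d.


Each activity i is active on [start_i, start_i + duration_i).
Compute total resource usage per time slot:
  t=0: active resources = [2], total = 2
  t=1: active resources = [2], total = 2
  t=2: active resources = [5, 2], total = 7
  t=3: active resources = [5], total = 5
  t=4: active resources = [], total = 0
  t=5: active resources = [], total = 0
  t=6: active resources = [], total = 0
  t=7: active resources = [3], total = 3
  t=8: active resources = [3], total = 3
  t=9: active resources = [3], total = 3
  t=10: active resources = [3], total = 3
  t=11: active resources = [3], total = 3
Peak resource demand = 7

7


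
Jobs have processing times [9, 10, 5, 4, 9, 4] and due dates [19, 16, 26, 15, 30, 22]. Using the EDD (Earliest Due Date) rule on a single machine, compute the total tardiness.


Sort by due date (EDD order): [(4, 15), (10, 16), (9, 19), (4, 22), (5, 26), (9, 30)]
Compute completion times and tardiness:
  Job 1: p=4, d=15, C=4, tardiness=max(0,4-15)=0
  Job 2: p=10, d=16, C=14, tardiness=max(0,14-16)=0
  Job 3: p=9, d=19, C=23, tardiness=max(0,23-19)=4
  Job 4: p=4, d=22, C=27, tardiness=max(0,27-22)=5
  Job 5: p=5, d=26, C=32, tardiness=max(0,32-26)=6
  Job 6: p=9, d=30, C=41, tardiness=max(0,41-30)=11
Total tardiness = 26

26


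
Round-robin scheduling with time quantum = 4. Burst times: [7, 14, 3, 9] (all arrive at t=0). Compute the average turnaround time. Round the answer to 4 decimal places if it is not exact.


Time quantum = 4
Execution trace:
  J1 runs 4 units, time = 4
  J2 runs 4 units, time = 8
  J3 runs 3 units, time = 11
  J4 runs 4 units, time = 15
  J1 runs 3 units, time = 18
  J2 runs 4 units, time = 22
  J4 runs 4 units, time = 26
  J2 runs 4 units, time = 30
  J4 runs 1 units, time = 31
  J2 runs 2 units, time = 33
Finish times: [18, 33, 11, 31]
Average turnaround = 93/4 = 23.25

23.25


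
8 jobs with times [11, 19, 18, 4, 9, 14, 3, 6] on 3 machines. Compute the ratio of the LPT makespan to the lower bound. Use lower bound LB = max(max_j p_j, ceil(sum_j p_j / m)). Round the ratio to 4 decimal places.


LPT order: [19, 18, 14, 11, 9, 6, 4, 3]
Machine loads after assignment: [29, 27, 28]
LPT makespan = 29
Lower bound = max(max_job, ceil(total/3)) = max(19, 28) = 28
Ratio = 29 / 28 = 1.0357

1.0357


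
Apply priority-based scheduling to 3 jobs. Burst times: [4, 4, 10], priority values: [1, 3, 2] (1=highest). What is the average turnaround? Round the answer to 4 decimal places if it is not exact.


Sort by priority (ascending = highest first):
Order: [(1, 4), (2, 10), (3, 4)]
Completion times:
  Priority 1, burst=4, C=4
  Priority 2, burst=10, C=14
  Priority 3, burst=4, C=18
Average turnaround = 36/3 = 12.0

12.0


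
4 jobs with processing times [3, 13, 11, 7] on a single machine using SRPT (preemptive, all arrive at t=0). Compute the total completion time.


Since all jobs arrive at t=0, SRPT equals SPT ordering.
SPT order: [3, 7, 11, 13]
Completion times:
  Job 1: p=3, C=3
  Job 2: p=7, C=10
  Job 3: p=11, C=21
  Job 4: p=13, C=34
Total completion time = 3 + 10 + 21 + 34 = 68

68


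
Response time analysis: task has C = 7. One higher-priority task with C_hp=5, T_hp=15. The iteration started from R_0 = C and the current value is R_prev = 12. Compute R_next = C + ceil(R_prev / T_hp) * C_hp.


R_next = C + ceil(R_prev / T_hp) * C_hp
ceil(12 / 15) = ceil(0.8) = 1
Interference = 1 * 5 = 5
R_next = 7 + 5 = 12
R_next = R_prev, so the iteration has converged (response time = 12).

12


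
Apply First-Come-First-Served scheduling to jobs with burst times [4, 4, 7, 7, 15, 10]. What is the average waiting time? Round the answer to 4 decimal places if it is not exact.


FCFS order (as given): [4, 4, 7, 7, 15, 10]
Waiting times:
  Job 1: wait = 0
  Job 2: wait = 4
  Job 3: wait = 8
  Job 4: wait = 15
  Job 5: wait = 22
  Job 6: wait = 37
Sum of waiting times = 86
Average waiting time = 86/6 = 14.3333

14.3333


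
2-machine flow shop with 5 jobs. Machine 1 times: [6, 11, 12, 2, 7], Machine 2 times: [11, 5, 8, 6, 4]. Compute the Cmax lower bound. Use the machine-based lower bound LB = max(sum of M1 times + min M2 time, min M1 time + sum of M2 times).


LB1 = sum(M1 times) + min(M2 times) = 38 + 4 = 42
LB2 = min(M1 times) + sum(M2 times) = 2 + 34 = 36
Lower bound = max(LB1, LB2) = max(42, 36) = 42

42


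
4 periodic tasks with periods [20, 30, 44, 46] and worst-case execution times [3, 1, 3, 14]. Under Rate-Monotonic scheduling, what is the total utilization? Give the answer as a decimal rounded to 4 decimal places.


Compute individual utilizations (exact fractions):
  Task 1: C/T = 3/20 (approx. 0.15)
  Task 2: C/T = 1/30 (approx. 0.0333)
  Task 3: C/T = 3/44 (approx. 0.0682)
  Task 4: C/T = 14/46 = 7/23 (approx. 0.3043)
Total utilization U = 3/20 + 1/30 + 3/44 + 7/23 = 4219/7590
Rounded to 4 decimal places: U = 0.5559
RM (Liu & Layland) bound for 4 tasks = 0.756828; compare with U = 4219/7590 (approx. 0.555863)
U <= bound, so schedulable by RM sufficient condition.

0.5559


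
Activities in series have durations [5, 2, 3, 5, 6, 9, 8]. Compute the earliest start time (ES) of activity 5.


Activity 5 starts after activities 1 through 4 complete.
Predecessor durations: [5, 2, 3, 5]
ES = 5 + 2 + 3 + 5 = 15

15


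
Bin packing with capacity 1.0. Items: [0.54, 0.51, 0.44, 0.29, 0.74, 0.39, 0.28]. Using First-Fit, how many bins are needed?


Place items sequentially using First-Fit:
  Item 0.54 -> new Bin 1
  Item 0.51 -> new Bin 2
  Item 0.44 -> Bin 1 (now 0.98)
  Item 0.29 -> Bin 2 (now 0.8)
  Item 0.74 -> new Bin 3
  Item 0.39 -> new Bin 4
  Item 0.28 -> Bin 4 (now 0.67)
Total bins used = 4

4


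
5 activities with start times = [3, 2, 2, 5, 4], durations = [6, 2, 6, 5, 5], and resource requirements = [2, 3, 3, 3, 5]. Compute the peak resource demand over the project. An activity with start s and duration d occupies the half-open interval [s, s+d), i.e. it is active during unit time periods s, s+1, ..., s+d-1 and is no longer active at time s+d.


Each activity i is active on [start_i, start_i + duration_i).
Compute total resource usage per time slot:
  t=0: active resources = [], total = 0
  t=1: active resources = [], total = 0
  t=2: active resources = [3, 3], total = 6
  t=3: active resources = [2, 3, 3], total = 8
  t=4: active resources = [2, 3, 5], total = 10
  t=5: active resources = [2, 3, 3, 5], total = 13
  t=6: active resources = [2, 3, 3, 5], total = 13
  t=7: active resources = [2, 3, 3, 5], total = 13
  t=8: active resources = [2, 3, 5], total = 10
  t=9: active resources = [3], total = 3
Peak resource demand = 13

13


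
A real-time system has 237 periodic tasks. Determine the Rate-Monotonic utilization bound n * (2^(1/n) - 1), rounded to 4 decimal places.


Compute 2^(1/237) = 1.0029289527
Subtract 1: 1.0029289527 - 1 = 0.0029289527
Multiply by n: 237 * 0.0029289527 = 0.6941617899
Round to 4 dp: 0.6942

0.6942


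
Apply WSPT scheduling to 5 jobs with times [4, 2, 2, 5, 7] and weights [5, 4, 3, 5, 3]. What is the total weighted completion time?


Compute p/w ratios and sort ascending (WSPT): [(2, 4), (2, 3), (4, 5), (5, 5), (7, 3)]
Compute weighted completion times:
  Job (p=2,w=4): C=2, w*C=4*2=8
  Job (p=2,w=3): C=4, w*C=3*4=12
  Job (p=4,w=5): C=8, w*C=5*8=40
  Job (p=5,w=5): C=13, w*C=5*13=65
  Job (p=7,w=3): C=20, w*C=3*20=60
Total weighted completion time = 185

185


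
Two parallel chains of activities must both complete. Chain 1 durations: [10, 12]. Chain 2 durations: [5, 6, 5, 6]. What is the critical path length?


Path A total = 10 + 12 = 22
Path B total = 5 + 6 + 5 + 6 = 22
Critical path = longest path = max(22, 22) = 22

22


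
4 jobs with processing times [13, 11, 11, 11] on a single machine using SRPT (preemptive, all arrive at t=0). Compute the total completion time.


Since all jobs arrive at t=0, SRPT equals SPT ordering.
SPT order: [11, 11, 11, 13]
Completion times:
  Job 1: p=11, C=11
  Job 2: p=11, C=22
  Job 3: p=11, C=33
  Job 4: p=13, C=46
Total completion time = 11 + 22 + 33 + 46 = 112

112


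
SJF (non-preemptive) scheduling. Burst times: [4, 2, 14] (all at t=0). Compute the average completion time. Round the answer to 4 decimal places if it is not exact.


SJF order (ascending): [2, 4, 14]
Completion times:
  Job 1: burst=2, C=2
  Job 2: burst=4, C=6
  Job 3: burst=14, C=20
Average completion = 28/3 = 9.3333

9.3333


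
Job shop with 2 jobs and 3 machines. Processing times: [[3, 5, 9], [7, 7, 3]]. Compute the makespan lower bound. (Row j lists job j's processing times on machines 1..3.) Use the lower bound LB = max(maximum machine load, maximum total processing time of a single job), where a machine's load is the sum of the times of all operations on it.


Machine loads:
  Machine 1: 3 + 7 = 10
  Machine 2: 5 + 7 = 12
  Machine 3: 9 + 3 = 12
Max machine load = 12
Job totals:
  Job 1: 17
  Job 2: 17
Max job total = 17
Lower bound = max(12, 17) = 17

17


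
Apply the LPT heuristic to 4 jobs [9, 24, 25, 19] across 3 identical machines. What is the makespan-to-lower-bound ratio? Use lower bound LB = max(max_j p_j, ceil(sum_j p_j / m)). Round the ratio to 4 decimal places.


LPT order: [25, 24, 19, 9]
Machine loads after assignment: [25, 24, 28]
LPT makespan = 28
Lower bound = max(max_job, ceil(total/3)) = max(25, 26) = 26
Ratio = 28 / 26 = 1.0769

1.0769


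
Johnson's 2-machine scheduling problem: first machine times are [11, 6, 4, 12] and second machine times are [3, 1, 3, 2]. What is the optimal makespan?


Apply Johnson's rule:
  Group 1 (a <= b): []
  Group 2 (a > b): [(1, 11, 3), (3, 4, 3), (4, 12, 2), (2, 6, 1)]
Optimal job order: [1, 3, 4, 2]
Schedule:
  Job 1: M1 done at 11, M2 done at 14
  Job 3: M1 done at 15, M2 done at 18
  Job 4: M1 done at 27, M2 done at 29
  Job 2: M1 done at 33, M2 done at 34
Makespan = 34

34


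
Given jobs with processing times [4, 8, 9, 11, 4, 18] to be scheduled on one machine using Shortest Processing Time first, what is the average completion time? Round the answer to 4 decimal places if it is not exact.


Sort jobs by processing time (SPT order): [4, 4, 8, 9, 11, 18]
Compute completion times sequentially:
  Job 1: processing = 4, completes at 4
  Job 2: processing = 4, completes at 8
  Job 3: processing = 8, completes at 16
  Job 4: processing = 9, completes at 25
  Job 5: processing = 11, completes at 36
  Job 6: processing = 18, completes at 54
Sum of completion times = 143
Average completion time = 143/6 = 23.8333

23.8333


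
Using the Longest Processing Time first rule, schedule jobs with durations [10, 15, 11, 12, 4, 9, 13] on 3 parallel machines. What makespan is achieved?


Sort jobs in decreasing order (LPT): [15, 13, 12, 11, 10, 9, 4]
Assign each job to the least loaded machine:
  Machine 1: jobs [15, 9], load = 24
  Machine 2: jobs [13, 10, 4], load = 27
  Machine 3: jobs [12, 11], load = 23
Makespan = max load = 27

27


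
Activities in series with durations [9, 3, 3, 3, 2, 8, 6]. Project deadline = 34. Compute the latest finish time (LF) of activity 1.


LF(activity 1) = deadline - sum of successor durations
Successors: activities 2 through 7 with durations [3, 3, 3, 2, 8, 6]
Sum of successor durations = 25
LF = 34 - 25 = 9

9


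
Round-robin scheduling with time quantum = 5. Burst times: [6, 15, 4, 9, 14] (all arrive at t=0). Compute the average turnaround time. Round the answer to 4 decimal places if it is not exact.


Time quantum = 5
Execution trace:
  J1 runs 5 units, time = 5
  J2 runs 5 units, time = 10
  J3 runs 4 units, time = 14
  J4 runs 5 units, time = 19
  J5 runs 5 units, time = 24
  J1 runs 1 units, time = 25
  J2 runs 5 units, time = 30
  J4 runs 4 units, time = 34
  J5 runs 5 units, time = 39
  J2 runs 5 units, time = 44
  J5 runs 4 units, time = 48
Finish times: [25, 44, 14, 34, 48]
Average turnaround = 165/5 = 33.0

33.0


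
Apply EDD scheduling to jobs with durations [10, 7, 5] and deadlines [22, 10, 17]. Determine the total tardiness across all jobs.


Sort by due date (EDD order): [(7, 10), (5, 17), (10, 22)]
Compute completion times and tardiness:
  Job 1: p=7, d=10, C=7, tardiness=max(0,7-10)=0
  Job 2: p=5, d=17, C=12, tardiness=max(0,12-17)=0
  Job 3: p=10, d=22, C=22, tardiness=max(0,22-22)=0
Total tardiness = 0

0


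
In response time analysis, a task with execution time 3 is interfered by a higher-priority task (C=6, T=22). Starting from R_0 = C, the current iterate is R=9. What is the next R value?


R_next = C + ceil(R_prev / T_hp) * C_hp
ceil(9 / 22) = ceil(0.4091) = 1
Interference = 1 * 6 = 6
R_next = 3 + 6 = 9
R_next = R_prev, so the iteration has converged (response time = 9).

9


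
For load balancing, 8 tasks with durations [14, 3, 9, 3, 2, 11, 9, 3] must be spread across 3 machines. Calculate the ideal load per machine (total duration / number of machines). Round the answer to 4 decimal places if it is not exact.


Total processing time = 14 + 3 + 9 + 3 + 2 + 11 + 9 + 3 = 54
Number of machines = 3
Ideal balanced load = 54 / 3 = 18.0

18.0


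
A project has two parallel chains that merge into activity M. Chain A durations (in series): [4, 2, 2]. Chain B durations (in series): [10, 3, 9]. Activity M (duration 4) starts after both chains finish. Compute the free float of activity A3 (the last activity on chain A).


ES(A3) = sum of predecessors on chain A = 6
EF(A3) = ES + duration = 6 + 2 = 8
Successor of A3 is M. ES(M) = max(sum(A), sum(B)) = max(8, 22) = 22
Free float = ES(successor) - EF(current) = 22 - 8 = 14

14


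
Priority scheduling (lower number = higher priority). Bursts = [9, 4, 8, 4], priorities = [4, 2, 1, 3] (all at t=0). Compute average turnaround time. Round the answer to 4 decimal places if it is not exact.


Sort by priority (ascending = highest first):
Order: [(1, 8), (2, 4), (3, 4), (4, 9)]
Completion times:
  Priority 1, burst=8, C=8
  Priority 2, burst=4, C=12
  Priority 3, burst=4, C=16
  Priority 4, burst=9, C=25
Average turnaround = 61/4 = 15.25

15.25


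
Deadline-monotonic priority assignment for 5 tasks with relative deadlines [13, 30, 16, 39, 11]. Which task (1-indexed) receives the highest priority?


Sort tasks by relative deadline (ascending):
  Task 5: deadline = 11
  Task 1: deadline = 13
  Task 3: deadline = 16
  Task 2: deadline = 30
  Task 4: deadline = 39
Priority order (highest first): [5, 1, 3, 2, 4]
Highest priority task = 5

5


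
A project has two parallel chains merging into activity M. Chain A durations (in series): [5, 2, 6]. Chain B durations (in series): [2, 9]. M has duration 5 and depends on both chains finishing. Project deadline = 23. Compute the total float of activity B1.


Forward pass: ES(B1) = sum of predecessors on chain B = 0
EF = ES + duration = 0 + 2 = 2
Backward pass: LF(M) = deadline = 23; LS(M) = 23 - 5 = 18
LF(B1) = LS(M) - sum(successors on chain B) = 18 - 9 = 9
LS = LF - duration = 9 - 2 = 7
Total float = LS - ES = 7 - 0 = 7

7


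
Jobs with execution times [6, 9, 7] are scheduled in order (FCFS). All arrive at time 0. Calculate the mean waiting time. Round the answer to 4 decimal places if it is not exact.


FCFS order (as given): [6, 9, 7]
Waiting times:
  Job 1: wait = 0
  Job 2: wait = 6
  Job 3: wait = 15
Sum of waiting times = 21
Average waiting time = 21/3 = 7.0

7.0


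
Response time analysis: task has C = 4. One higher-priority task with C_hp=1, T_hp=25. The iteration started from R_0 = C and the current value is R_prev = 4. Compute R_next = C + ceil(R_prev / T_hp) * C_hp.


R_next = C + ceil(R_prev / T_hp) * C_hp
ceil(4 / 25) = ceil(0.16) = 1
Interference = 1 * 1 = 1
R_next = 4 + 1 = 5

5


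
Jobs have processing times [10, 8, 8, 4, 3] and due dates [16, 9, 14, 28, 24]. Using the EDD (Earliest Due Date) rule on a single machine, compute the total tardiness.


Sort by due date (EDD order): [(8, 9), (8, 14), (10, 16), (3, 24), (4, 28)]
Compute completion times and tardiness:
  Job 1: p=8, d=9, C=8, tardiness=max(0,8-9)=0
  Job 2: p=8, d=14, C=16, tardiness=max(0,16-14)=2
  Job 3: p=10, d=16, C=26, tardiness=max(0,26-16)=10
  Job 4: p=3, d=24, C=29, tardiness=max(0,29-24)=5
  Job 5: p=4, d=28, C=33, tardiness=max(0,33-28)=5
Total tardiness = 22

22


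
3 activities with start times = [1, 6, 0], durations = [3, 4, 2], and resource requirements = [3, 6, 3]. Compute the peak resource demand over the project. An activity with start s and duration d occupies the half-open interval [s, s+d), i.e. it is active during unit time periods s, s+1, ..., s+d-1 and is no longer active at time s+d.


Each activity i is active on [start_i, start_i + duration_i).
Compute total resource usage per time slot:
  t=0: active resources = [3], total = 3
  t=1: active resources = [3, 3], total = 6
  t=2: active resources = [3], total = 3
  t=3: active resources = [3], total = 3
  t=4: active resources = [], total = 0
  t=5: active resources = [], total = 0
  t=6: active resources = [6], total = 6
  t=7: active resources = [6], total = 6
  t=8: active resources = [6], total = 6
  t=9: active resources = [6], total = 6
Peak resource demand = 6

6


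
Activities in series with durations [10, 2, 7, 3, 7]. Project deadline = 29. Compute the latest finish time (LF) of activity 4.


LF(activity 4) = deadline - sum of successor durations
Successors: activities 5 through 5 with durations [7]
Sum of successor durations = 7
LF = 29 - 7 = 22

22


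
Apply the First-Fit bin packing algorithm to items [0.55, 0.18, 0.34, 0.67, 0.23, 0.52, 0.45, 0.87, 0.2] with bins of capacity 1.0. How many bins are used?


Place items sequentially using First-Fit:
  Item 0.55 -> new Bin 1
  Item 0.18 -> Bin 1 (now 0.73)
  Item 0.34 -> new Bin 2
  Item 0.67 -> new Bin 3
  Item 0.23 -> Bin 1 (now 0.96)
  Item 0.52 -> Bin 2 (now 0.86)
  Item 0.45 -> new Bin 4
  Item 0.87 -> new Bin 5
  Item 0.2 -> Bin 3 (now 0.87)
Total bins used = 5

5


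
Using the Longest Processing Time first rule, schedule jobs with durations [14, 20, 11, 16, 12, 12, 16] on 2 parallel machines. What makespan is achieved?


Sort jobs in decreasing order (LPT): [20, 16, 16, 14, 12, 12, 11]
Assign each job to the least loaded machine:
  Machine 1: jobs [20, 14, 12], load = 46
  Machine 2: jobs [16, 16, 12, 11], load = 55
Makespan = max load = 55

55


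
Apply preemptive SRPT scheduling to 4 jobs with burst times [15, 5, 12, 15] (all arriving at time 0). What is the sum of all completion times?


Since all jobs arrive at t=0, SRPT equals SPT ordering.
SPT order: [5, 12, 15, 15]
Completion times:
  Job 1: p=5, C=5
  Job 2: p=12, C=17
  Job 3: p=15, C=32
  Job 4: p=15, C=47
Total completion time = 5 + 17 + 32 + 47 = 101

101


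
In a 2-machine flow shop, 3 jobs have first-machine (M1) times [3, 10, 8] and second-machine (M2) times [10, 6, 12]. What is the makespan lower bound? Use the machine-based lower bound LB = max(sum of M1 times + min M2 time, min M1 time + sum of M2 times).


LB1 = sum(M1 times) + min(M2 times) = 21 + 6 = 27
LB2 = min(M1 times) + sum(M2 times) = 3 + 28 = 31
Lower bound = max(LB1, LB2) = max(27, 31) = 31

31


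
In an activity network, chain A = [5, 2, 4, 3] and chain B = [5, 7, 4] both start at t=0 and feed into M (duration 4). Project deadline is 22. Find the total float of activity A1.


Forward pass: ES(A1) = sum of predecessors on chain A = 0
EF = ES + duration = 0 + 5 = 5
Backward pass: LF(M) = deadline = 22; LS(M) = 22 - 4 = 18
LF(A1) = LS(M) - sum(successors on chain A) = 18 - 9 = 9
LS = LF - duration = 9 - 5 = 4
Total float = LS - ES = 4 - 0 = 4

4


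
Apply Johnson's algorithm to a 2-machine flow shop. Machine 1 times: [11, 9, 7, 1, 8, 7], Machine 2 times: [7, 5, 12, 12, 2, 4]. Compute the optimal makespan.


Apply Johnson's rule:
  Group 1 (a <= b): [(4, 1, 12), (3, 7, 12)]
  Group 2 (a > b): [(1, 11, 7), (2, 9, 5), (6, 7, 4), (5, 8, 2)]
Optimal job order: [4, 3, 1, 2, 6, 5]
Schedule:
  Job 4: M1 done at 1, M2 done at 13
  Job 3: M1 done at 8, M2 done at 25
  Job 1: M1 done at 19, M2 done at 32
  Job 2: M1 done at 28, M2 done at 37
  Job 6: M1 done at 35, M2 done at 41
  Job 5: M1 done at 43, M2 done at 45
Makespan = 45

45


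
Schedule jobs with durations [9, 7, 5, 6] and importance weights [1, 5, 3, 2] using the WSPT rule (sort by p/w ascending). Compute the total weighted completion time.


Compute p/w ratios and sort ascending (WSPT): [(7, 5), (5, 3), (6, 2), (9, 1)]
Compute weighted completion times:
  Job (p=7,w=5): C=7, w*C=5*7=35
  Job (p=5,w=3): C=12, w*C=3*12=36
  Job (p=6,w=2): C=18, w*C=2*18=36
  Job (p=9,w=1): C=27, w*C=1*27=27
Total weighted completion time = 134

134


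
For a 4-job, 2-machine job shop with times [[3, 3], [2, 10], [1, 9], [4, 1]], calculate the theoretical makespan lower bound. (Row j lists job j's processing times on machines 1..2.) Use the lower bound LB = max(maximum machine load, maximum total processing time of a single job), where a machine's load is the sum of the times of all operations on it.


Machine loads:
  Machine 1: 3 + 2 + 1 + 4 = 10
  Machine 2: 3 + 10 + 9 + 1 = 23
Max machine load = 23
Job totals:
  Job 1: 6
  Job 2: 12
  Job 3: 10
  Job 4: 5
Max job total = 12
Lower bound = max(23, 12) = 23

23


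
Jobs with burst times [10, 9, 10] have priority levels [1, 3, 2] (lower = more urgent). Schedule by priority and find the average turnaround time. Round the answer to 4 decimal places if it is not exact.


Sort by priority (ascending = highest first):
Order: [(1, 10), (2, 10), (3, 9)]
Completion times:
  Priority 1, burst=10, C=10
  Priority 2, burst=10, C=20
  Priority 3, burst=9, C=29
Average turnaround = 59/3 = 19.6667

19.6667


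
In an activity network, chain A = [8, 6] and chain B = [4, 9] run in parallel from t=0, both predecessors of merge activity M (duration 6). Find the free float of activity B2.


ES(B2) = sum of predecessors on chain B = 4
EF(B2) = ES + duration = 4 + 9 = 13
Successor of B2 is M. ES(M) = max(sum(A), sum(B)) = max(14, 13) = 14
Free float = ES(successor) - EF(current) = 14 - 13 = 1

1


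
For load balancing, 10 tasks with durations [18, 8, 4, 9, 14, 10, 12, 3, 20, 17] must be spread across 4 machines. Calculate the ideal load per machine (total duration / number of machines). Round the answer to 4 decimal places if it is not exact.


Total processing time = 18 + 8 + 4 + 9 + 14 + 10 + 12 + 3 + 20 + 17 = 115
Number of machines = 4
Ideal balanced load = 115 / 4 = 28.75

28.75


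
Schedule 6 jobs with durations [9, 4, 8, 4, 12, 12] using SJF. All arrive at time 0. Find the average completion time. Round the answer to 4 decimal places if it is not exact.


SJF order (ascending): [4, 4, 8, 9, 12, 12]
Completion times:
  Job 1: burst=4, C=4
  Job 2: burst=4, C=8
  Job 3: burst=8, C=16
  Job 4: burst=9, C=25
  Job 5: burst=12, C=37
  Job 6: burst=12, C=49
Average completion = 139/6 = 23.1667

23.1667


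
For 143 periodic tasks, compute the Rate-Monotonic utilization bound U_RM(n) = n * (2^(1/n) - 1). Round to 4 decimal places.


Compute 2^(1/143) = 1.0048589497
Subtract 1: 1.0048589497 - 1 = 0.0048589497
Multiply by n: 143 * 0.0048589497 = 0.6948298071
Round to 4 dp: 0.6948

0.6948


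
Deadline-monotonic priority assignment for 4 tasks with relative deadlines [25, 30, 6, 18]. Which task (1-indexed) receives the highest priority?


Sort tasks by relative deadline (ascending):
  Task 3: deadline = 6
  Task 4: deadline = 18
  Task 1: deadline = 25
  Task 2: deadline = 30
Priority order (highest first): [3, 4, 1, 2]
Highest priority task = 3

3


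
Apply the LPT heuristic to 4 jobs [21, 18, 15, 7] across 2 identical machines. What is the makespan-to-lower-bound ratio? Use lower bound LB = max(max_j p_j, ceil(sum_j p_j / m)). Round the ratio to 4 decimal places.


LPT order: [21, 18, 15, 7]
Machine loads after assignment: [28, 33]
LPT makespan = 33
Lower bound = max(max_job, ceil(total/2)) = max(21, 31) = 31
Ratio = 33 / 31 = 1.0645

1.0645
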